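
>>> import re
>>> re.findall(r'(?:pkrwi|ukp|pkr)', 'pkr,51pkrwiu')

['pkr', 'pkrwi']

The regex engine tests alternatives in the order written; an earlier branch that matches wins even if a later one would match more.
Matches: at [0:3] → 'pkr'; at [6:11] → 'pkrwi'.
With no groups in the pattern, `findall` gives back each whole match — 2 here.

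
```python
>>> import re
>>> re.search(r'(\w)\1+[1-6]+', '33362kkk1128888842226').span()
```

After group 1 captures some text, `\1` only succeeds where that same text appears again.
The match spans [0:5] → '33362'.

(0, 5)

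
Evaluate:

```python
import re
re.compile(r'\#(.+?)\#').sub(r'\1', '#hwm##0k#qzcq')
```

'hwm0kqzcq'

The `?` after the quantifier makes it lazy — it takes as little as possible before letting the rest of the pattern try.
The replacement refers to a captured group, so each match is rewritten using its own captured text.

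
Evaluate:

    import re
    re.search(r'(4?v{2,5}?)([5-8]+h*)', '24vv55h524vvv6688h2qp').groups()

('4vv', '55h')

The match spans [1:7] → '4vv55h'.
Captured: group 1 = '4vv', group 2 = '55h'.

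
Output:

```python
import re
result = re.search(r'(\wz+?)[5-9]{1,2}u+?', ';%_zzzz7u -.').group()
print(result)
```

The match spans [2:9] → '_zzzz7u'.

_zzzz7u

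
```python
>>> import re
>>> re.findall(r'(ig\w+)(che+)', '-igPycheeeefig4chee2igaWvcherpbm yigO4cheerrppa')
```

[('igPycheeeefig4chee2igaWv', 'che'), ('igO4', 'chee')]

This matches the literal 'ig', then one or more of a word character (captured); then the literal 'ch', then one or more of the literal 'e' (captured).
Walking the string: at [1:28] match 'igPycheeeefig4chee2igaWvche', groups = ('igPycheeeefig4chee2igaWv', 'che'); at [34:42] match 'igO4chee', groups = ('igO4', 'chee').
`findall` packs the 2 group values into a tuple for every match.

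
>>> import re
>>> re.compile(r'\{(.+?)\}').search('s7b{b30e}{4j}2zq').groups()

The match spans [3:9] → '{b30e}'.
Captured: group 1 = 'b30e'.

('b30e',)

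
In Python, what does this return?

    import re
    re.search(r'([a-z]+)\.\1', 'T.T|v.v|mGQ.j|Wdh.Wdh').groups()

('v',)

After group 1 captures some text, `\1` only succeeds where that same text appears again.
`re.search` tries every starting position until one works.
The match spans [4:7] → 'v.v'.
Captured: group 1 = 'v'.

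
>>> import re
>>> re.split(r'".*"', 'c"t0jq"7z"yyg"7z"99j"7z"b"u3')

['c', 'u3']

Matches to split on: at [1:26] → '"t0jq"7z"yyg"7z"99j"7z"b"'.
Each match becomes a cut point; 2 segments remain.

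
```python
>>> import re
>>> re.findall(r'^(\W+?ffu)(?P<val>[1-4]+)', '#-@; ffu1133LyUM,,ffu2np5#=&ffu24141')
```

[('#-@; ffu', '1133')]

This matches anchored at the start of the string; then one or more of a non-word character (lazy), then the literal 'ffu' (captured); then one or more of a character in [1-4] (captured as 'val').
Walking the string: at [0:12] match '#-@; ffu1133', groups = ('#-@; ffu', '1133').
`findall` packs the 2 group values into a tuple for every match.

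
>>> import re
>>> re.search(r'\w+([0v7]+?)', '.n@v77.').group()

'v77'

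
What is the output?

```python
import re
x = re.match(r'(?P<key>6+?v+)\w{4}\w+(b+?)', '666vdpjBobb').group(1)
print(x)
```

666v

Pattern: one or more of the literal '6' (lazy), then one or more of a literal 'v' (captured as 'key'); then exactly 4 of a word character, then one or more of a word character; then one or more of a literal 'b' (lazy) (captured).
`re.match` only tries the pattern at the start of the string.
The match spans [0:11] → '666vdpjBobb'.
Captured: group 1 = '666v', group 2 = 'b'.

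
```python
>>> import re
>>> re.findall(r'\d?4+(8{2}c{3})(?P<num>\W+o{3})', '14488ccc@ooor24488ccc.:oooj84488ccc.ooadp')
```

[('88ccc', '@ooo'), ('88ccc', '.:ooo')]

Pattern: optionally a digit, then one or more of the literal '4'; then exactly 2 of the literal '8', then exactly 3 of a literal 'c' (captured); then one or more of a non-word character, then exactly 3 of the literal 'o' (captured as 'num').
Scanning left to right: at [0:12] match '14488ccc@ooo', groups = ('88ccc', '@ooo'); at [13:26] match '24488ccc.:ooo', groups = ('88ccc', '.:ooo').
`findall` packs the 2 group values into a tuple for every match.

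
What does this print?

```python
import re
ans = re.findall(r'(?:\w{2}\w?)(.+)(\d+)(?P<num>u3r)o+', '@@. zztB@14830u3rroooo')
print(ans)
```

[]

This matches exactly 2 of a word character, then optionally a word character (non-capturing group); then one or more of any character (captured); then one or more of a digit (captured); then the literal 'u3', then the literal 'r' (captured as 'num'); then one or more of a literal 'o'.
`findall` packs the 3 group values into a tuple for every match.
Nothing in the string satisfies the pattern, so the list is empty.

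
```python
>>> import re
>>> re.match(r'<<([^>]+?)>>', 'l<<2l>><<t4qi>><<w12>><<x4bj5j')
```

`re.match` won't scan ahead — the pattern has to work from the very first character.
Here the string doesn't start with a match, so the call returns None.

None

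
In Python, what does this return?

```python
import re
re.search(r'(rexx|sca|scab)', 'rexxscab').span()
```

Unlike `match`, `search` isn't anchored — it looks for the pattern anywhere in the string.
The match spans [0:4] → 'rexx'.
Captured: group 1 = 'rexx'.

(0, 4)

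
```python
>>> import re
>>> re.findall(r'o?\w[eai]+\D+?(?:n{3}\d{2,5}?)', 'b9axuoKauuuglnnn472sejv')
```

Pattern: optionally the literal 'o', then a word character; then one or more of one of [eai]; then one or more of a non-digit (lazy); then exactly 3 of the literal 'n', then 2 to 5 of a digit (lazy) (non-capturing group).
Matches: at [1:18] → '9axuoKauuuglnnn47'.
`findall` yields the raw match text (1 of them) because the pattern has no groups.

['9axuoKauuuglnnn47']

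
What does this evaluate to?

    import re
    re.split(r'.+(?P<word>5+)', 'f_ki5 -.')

['', '5', ' -.']

This matches one or more of any character; then one or more of a literal '5' (captured as 'word').
Matches to split on: at [0:5] → 'f_ki5'.
`re.split` interleaves the captured-group text with the surrounding fragments.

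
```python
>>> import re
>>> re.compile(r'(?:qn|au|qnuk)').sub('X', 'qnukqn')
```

'XukX'

The regex engine tests alternatives in the order written; an earlier branch that matches wins even if a later one would match more.
Every occurrence is swapped for 'X'.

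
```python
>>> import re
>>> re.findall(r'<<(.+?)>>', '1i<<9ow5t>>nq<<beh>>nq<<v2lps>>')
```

['9ow5t', 'beh', 'v2lps']

A non-greedy quantifier consumes as few characters as it can — just enough that the remainder of the pattern still matches from where it stops; whatever follows it matches normally.
With a single group, `findall` returns only what that group captured — 3 items.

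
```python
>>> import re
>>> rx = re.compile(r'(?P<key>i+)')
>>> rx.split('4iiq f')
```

Pattern: one or more of a literal 'i' (captured as 'key').
Matches to split on: at [1:3] → 'ii'.
With a capturing group present, the delimiter's captured portion is kept in the result list.

['4', 'ii', 'q f']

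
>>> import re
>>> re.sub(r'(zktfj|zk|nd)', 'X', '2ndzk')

'2XX'

Matches: at [1:3] → 'nd'; at [3:5] → 'zk'.
Every occurrence is swapped for 'X'.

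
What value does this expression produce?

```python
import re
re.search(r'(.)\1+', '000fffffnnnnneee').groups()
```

('0',)

`\1` is not a pattern — it's the concrete string captured by group 1, re-applied verbatim.
`search` walks the string left to right and returns the first match it finds.
The match spans [0:3] → '000'.
Captured: group 1 = '0'.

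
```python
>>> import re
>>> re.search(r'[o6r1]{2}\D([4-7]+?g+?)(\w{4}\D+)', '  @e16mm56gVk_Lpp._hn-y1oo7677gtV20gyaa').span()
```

(23, 39)

The pattern matches exactly 2 of one of [o6r1], then a non-digit; then one or more of a character in [4-7] (lazy), then one or more of a literal 'g' (lazy) (captured); then exactly 4 of a word character, then one or more of a non-digit (captured).
Unlike `match`, `search` isn't anchored — it looks for the pattern anywhere in the string.
The match spans [23:39] → '1oo7677gtV20gyaa'.
Captured: group 1 = '7677g', group 2 = 'tV20gyaa'.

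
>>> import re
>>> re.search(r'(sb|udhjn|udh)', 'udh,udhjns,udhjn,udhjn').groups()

`re.search` tries every starting position until one works.
The match spans [0:3] → 'udh'.
Captured: group 1 = 'udh'.

('udh',)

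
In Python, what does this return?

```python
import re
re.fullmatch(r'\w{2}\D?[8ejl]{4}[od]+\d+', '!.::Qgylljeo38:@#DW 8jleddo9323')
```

None

`re.fullmatch` is like wrapping the pattern in `^…$` (in single-line mode).
Here there's no way to consume every character, so the call returns None.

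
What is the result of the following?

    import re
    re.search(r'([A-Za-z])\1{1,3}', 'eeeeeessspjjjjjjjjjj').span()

(0, 4)

The backreference `\1` re-matches whatever the first group consumed, character for character.
`search` walks the string left to right and returns the first match it finds.
The match spans [0:4] → 'eeee'.
Captured: group 1 = 'e'.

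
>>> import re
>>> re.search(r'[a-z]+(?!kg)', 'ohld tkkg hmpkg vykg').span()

(0, 4)

The negative lookahead/lookbehind blocks any match where the forbidden context is present.
`search` walks the string left to right and returns the first match it finds.
The match spans [0:4] → 'ohld'.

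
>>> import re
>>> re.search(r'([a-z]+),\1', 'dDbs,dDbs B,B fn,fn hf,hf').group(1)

The match spans [14:19] → 'fn,fn'.
Captured: group 1 = 'fn'.

'fn'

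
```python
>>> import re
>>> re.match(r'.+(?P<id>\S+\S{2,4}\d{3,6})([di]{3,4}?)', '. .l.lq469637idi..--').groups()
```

The match spans [0:16] → '. .l.lq469637idi'.
Captured: group 1 = '469637', group 2 = 'idi'.

('469637', 'idi')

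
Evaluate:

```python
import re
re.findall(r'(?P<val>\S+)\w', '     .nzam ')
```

Pattern: one or more of a non-whitespace character (captured as 'val'); then a word character.
With a single group, `findall` returns only what that group captured — 1 item.

['.nza']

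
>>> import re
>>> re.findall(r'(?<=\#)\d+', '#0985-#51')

Because the assertion is zero-width, the text it checks is not consumed and won't appear in the result.
Scanning left to right: at [1:5] → '0985'; at [7:9] → '51'.
With no groups in the pattern, `findall` gives back each whole match — 2 here.

['0985', '51']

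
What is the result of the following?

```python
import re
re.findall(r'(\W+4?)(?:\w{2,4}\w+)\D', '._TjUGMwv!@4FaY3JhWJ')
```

Pattern: one or more of a non-word character, then optionally a literal '4' (captured); then 2 to 4 of a word character, then one or more of a word character (non-capturing group); then a non-digit.
Walking the string: at [0:10] match '._TjUGMwv!', group 1 = '.'; at [10:20] match '@4FaY3JhWJ', group 1 = '@4'.
One capturing group, so `findall` returns just the captured substring from each match — 2 in all.

['.', '@4']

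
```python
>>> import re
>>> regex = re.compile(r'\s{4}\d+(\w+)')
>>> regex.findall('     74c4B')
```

['c4B']

This matches exactly 4 of whitespace, then one or more of a digit; then one or more of a word character (captured).
Walking the string: at [1:10] match '    74c4B', group 1 = 'c4B'.
`findall` collects group 1 from the one match (1 total).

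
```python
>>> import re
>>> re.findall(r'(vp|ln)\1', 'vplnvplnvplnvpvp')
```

['vp']

A backreference is literal: `\1` must see the identical characters the first group matched.
With a single group, `findall` returns only what that group captured — 1 item.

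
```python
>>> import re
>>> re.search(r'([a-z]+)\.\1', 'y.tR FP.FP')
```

`\1` is not a pattern — it's the concrete string captured by group 1, re-applied verbatim.
`search` walks the string left to right and returns the first match it finds.
Here no position works, so the call returns None.

None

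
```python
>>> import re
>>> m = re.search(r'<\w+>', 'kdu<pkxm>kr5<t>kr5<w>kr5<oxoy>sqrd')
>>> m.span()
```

(3, 9)

`re.search` tries every starting position until one works.
The match spans [3:9] → '<pkxm>'.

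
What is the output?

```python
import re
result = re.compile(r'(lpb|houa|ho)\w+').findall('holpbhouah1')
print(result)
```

['ho']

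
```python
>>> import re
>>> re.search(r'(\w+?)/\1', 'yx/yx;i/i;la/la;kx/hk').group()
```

'yx/yx'

After group 1 captures some text, `\1` only succeeds where that same text appears again.
The match spans [0:5] → 'yx/yx'.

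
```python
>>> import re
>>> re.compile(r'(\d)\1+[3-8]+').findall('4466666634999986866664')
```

A backreference is literal: `\1` must see the identical characters the first group matched.
Matches: at [0:10] match '4466666634', group 1 = '4'; at [10:22] match '999986866664', group 1 = '9'.
With a single group, `findall` returns only what that group captured — 2 items.

['4', '9']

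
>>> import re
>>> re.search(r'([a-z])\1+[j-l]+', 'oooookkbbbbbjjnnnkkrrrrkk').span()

(0, 7)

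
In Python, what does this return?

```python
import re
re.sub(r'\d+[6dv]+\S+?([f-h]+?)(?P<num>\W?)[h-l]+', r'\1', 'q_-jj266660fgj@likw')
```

Lazy quantifiers expand one character at a time until the remainder of the pattern can match.
Each match is replaced using the text its own group 1 captured.

'q_-jjfg@likw'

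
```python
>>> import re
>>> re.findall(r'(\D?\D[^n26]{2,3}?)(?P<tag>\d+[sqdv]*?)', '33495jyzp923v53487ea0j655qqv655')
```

[('jyzp', '923'), ('v53', '487'), ('ea0j', '655'), ('qqv', '655')]

Pattern: optionally a non-digit, then a non-digit, then 2 to 3 of any character except [n26] (lazy) (captured); then one or more of a digit, then zero or more of one of [sqdv] (lazy) (captured as 'tag').
Walking the string: at [5:12] match 'jyzp923', groups = ('jyzp', '923'); at [12:18] match 'v53487', groups = ('v53', '487'); at [18:25] match 'ea0j655', groups = ('ea0j', '655'); at [25:31] match 'qqv655', groups = ('qqv', '655').
With 2 capturing groups, `findall` returns a 2-tuple per match.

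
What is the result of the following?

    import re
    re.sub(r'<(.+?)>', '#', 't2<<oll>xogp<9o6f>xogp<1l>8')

Lazy quantifiers expand one character at a time until the remainder of the pattern can match.
Matches: at [2:8] → '<<oll>'; at [12:18] → '<9o6f>'; at [22:26] → '<1l>'.
Each match is replaced by '#'.

't2#xogp#xogp#8'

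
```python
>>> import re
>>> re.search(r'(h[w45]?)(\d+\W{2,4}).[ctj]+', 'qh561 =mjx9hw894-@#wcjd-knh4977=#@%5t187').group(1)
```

The match spans [1:9] → 'h561 =mj'.
Captured: group 1 = 'h5', group 2 = '61 ='.

'h5'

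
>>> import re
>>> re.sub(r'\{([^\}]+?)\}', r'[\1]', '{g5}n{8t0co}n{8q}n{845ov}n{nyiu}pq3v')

Matches: at [0:4] → '{g5}'; at [5:12] → '{8t0co}'; at [13:17] → '{8q}'; at [18:25] → '{845ov}'; at [26:32] → '{nyiu}'.
Each match is replaced using the text its own group 1 captured.

'[g5]n[8t0co]n[8q]n[845ov]n[nyiu]pq3v'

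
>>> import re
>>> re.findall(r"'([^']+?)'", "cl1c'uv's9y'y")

['uv']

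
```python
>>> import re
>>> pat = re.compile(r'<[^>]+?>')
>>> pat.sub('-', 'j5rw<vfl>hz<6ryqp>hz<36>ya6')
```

'j5rw-hz-hz-ya6'

Every occurrence is swapped for '-'.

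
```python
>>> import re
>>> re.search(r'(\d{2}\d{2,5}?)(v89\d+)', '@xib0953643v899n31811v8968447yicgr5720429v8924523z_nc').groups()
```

The pattern matches exactly 2 of a digit, then 2 to 5 of a digit (lazy) (captured); then the literal 'v89', then one or more of a digit (captured).
`search` walks the string left to right and returns the first match it finds.
The match spans [4:15] → '0953643v899'.
Captured: group 1 = '0953643', group 2 = 'v899'.

('0953643', 'v899')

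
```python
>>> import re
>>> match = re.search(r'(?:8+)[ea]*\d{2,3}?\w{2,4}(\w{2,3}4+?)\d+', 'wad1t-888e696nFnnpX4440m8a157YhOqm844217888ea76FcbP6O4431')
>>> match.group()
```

The match spans [6:23] → '888e696nFnnpX4440'.

'888e696nFnnpX4440'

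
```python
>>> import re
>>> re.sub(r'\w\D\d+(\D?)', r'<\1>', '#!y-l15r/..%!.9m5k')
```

'#!y-l15r/..%!.<k>'

The replacement refers to a captured group, so each match is rewritten using its own captured text.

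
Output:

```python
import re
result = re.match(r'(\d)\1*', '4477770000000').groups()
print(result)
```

('4',)

`\1` has to match the exact text group 1 already captured.
`re.match` only tries the pattern at the start of the string.
The match spans [0:2] → '44'.
Captured: group 1 = '4'.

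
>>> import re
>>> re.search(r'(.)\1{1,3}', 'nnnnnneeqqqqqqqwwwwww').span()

(0, 4)

`\1` is not a pattern — it's the concrete string captured by group 1, re-applied verbatim.
Unlike `match`, `search` isn't anchored — it looks for the pattern anywhere in the string.
The match spans [0:4] → 'nnnn'.
Captured: group 1 = 'n'.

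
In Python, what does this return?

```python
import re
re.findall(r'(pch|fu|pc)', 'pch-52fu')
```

['pch', 'fu']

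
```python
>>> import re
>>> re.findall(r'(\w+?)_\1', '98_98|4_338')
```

`\1` has to match the exact text group 1 already captured.
With a single group, `findall` returns only what that group captured — 1 item.

['98']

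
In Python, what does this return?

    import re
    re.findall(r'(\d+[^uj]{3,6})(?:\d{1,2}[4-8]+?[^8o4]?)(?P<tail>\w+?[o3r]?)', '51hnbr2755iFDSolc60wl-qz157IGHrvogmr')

[('51hnbr27', 'F'), ('60wl-qz1', 'G')]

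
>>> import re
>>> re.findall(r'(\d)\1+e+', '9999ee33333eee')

After group 1 captures some text, `\1` only succeeds where that same text appears again.
Because there's exactly one group, `findall` drops the full match and keeps group 1 from each hit.

['9', '3']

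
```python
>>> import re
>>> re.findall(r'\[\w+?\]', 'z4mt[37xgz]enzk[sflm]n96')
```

['[37xgz]', '[sflm]']

`findall` yields the raw match text (2 of them) because the pattern has no groups.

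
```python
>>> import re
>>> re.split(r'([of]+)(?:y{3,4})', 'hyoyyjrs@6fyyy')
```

['hyoyyjrs@6', 'f', '']

Pattern: one or more of one of [of] (captured); then 3 to 4 of a literal 'y' (non-capturing group).
`re.split` interleaves the captured-group text with the surrounding fragments.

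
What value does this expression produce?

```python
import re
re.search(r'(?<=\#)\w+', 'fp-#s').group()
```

's'

The `(?=…)`/`(?<=…)` assertion just peeks at neighbouring text; it doesn't advance the match position.
`re.search` scans for the first position where the pattern succeeds.
The match spans [4:5] → 's'.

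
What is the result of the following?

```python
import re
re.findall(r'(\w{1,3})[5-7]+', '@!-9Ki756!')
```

Pattern: 1 to 3 of a word character (captured); then one or more of a character in [5-7].
Walking the string: at [3:9] match '9Ki756', group 1 = '9Ki'.
`findall` collects group 1 from the one match (1 total).

['9Ki']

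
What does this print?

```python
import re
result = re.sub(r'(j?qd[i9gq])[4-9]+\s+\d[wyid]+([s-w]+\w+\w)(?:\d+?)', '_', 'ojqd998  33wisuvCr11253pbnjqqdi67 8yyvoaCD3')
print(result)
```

ojqd998  33wisuvCr11253pbnjq_

The pattern matches optionally a literal 'j', then the literal 'qd', then one of [i9gq] (captured); then one or more of a character in [4-9], then one or more of whitespace, then a digit; then one or more of one of [wyid]; then one or more of a character in [s-w], then one or more of a word character, then a word character (captured); then one or more of a digit (lazy) (non-capturing group).
Every occurrence is swapped for '_'.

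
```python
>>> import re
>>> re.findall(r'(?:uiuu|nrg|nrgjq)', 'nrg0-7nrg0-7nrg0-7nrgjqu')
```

['nrg', 'nrg', 'nrg', 'nrg']

`|` is ordered: at each position the engine commits to the first alternative that works.
No capturing groups, so `findall` returns the 4 full match strings.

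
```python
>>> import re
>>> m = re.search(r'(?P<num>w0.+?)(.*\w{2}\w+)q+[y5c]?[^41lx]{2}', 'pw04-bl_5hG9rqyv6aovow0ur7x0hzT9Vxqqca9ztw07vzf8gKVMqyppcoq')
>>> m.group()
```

'w04-bl_5hG9rqyv6aovow0ur7x0hzT9Vxqqca9ztw07vzf8gKVMqypp'

The pattern matches the literal 'w0', then one or more of any character (lazy) (captured as 'num'); then zero or more of any character, then exactly 2 of a word character, then one or more of a word character (captured); then one or more of a literal 'q', then optionally one of [y5c], then exactly 2 of any character except [41lx].
The match spans [1:56] → 'w04-bl_5hG9rqyv6aovow0ur7x0hzT9Vxqqca9ztw07vzf8gKVMqypp'.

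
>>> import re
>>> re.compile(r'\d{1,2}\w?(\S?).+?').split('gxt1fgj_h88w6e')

['gxt', 'g', '_h', '6', '']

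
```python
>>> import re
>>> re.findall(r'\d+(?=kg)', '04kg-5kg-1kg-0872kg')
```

Lookahead/lookbehind check context without consuming it, so the matched span excludes the asserted characters.
Matches: at [0:2] → '04'; at [5:6] → '5'; at [9:10] → '1'; at [13:17] → '0872'.
No capturing groups, so `findall` returns the 4 full match strings.

['04', '5', '1', '0872']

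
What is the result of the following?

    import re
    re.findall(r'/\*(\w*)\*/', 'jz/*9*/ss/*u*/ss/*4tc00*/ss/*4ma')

['9', 'u', '4tc00']

Matches: at [2:7] match '/*9*/', group 1 = '9'; at [9:14] match '/*u*/', group 1 = 'u'; at [16:25] match '/*4tc00*/', group 1 = '4tc00'.
`findall` collects group 1 from each match (3 total).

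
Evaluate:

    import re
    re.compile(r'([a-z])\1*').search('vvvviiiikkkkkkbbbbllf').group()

`\1` has to match the exact text group 1 already captured.
`search` walks the string left to right and returns the first match it finds.
The match spans [0:4] → 'vvvv'.
Captured: group 1 = 'v'.

'vvvv'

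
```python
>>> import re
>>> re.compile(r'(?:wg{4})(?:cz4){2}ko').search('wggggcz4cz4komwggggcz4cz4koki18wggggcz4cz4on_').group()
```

The pattern matches a literal 'w', then exactly 4 of the literal 'g' (non-capturing group); then the literal 'cz4' repeated 2 times, then the literal 'ko'.
The match spans [0:13] → 'wggggcz4cz4ko'.

'wggggcz4cz4ko'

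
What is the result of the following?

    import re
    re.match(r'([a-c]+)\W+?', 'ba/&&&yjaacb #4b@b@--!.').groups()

The pattern matches one or more of a character in [a-c] (captured); then one or more of a non-word character (lazy).
With the lazy modifier that quantifier settles for the fewest repetitions that let the rest of the pattern succeed (the atoms after it are unaffected and can still be greedy).
`match` is anchored at position 0; if the pattern doesn't fit there, it returns None.
The match spans [0:3] → 'ba/'.
Captured: group 1 = 'ba'.

('ba',)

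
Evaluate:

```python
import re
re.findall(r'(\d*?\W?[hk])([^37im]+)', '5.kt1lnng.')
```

[('5.k', 't1lnng.')]

This matches zero or more of a digit (lazy), then optionally a non-word character, then one of [hk] (captured); then one or more of any character except [37im] (captured).
Multiple groups make `findall` return tuples — one 2-tuple for the one match.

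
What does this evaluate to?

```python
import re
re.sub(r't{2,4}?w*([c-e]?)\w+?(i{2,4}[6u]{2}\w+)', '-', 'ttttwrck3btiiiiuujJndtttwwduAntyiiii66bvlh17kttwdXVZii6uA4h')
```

'-'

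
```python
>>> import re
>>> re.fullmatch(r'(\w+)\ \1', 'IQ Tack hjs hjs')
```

None

The backreference `\1` re-matches whatever the first group consumed, character for character.
`re.fullmatch` requires the pattern to consume the entire string.
Here the string isn't matched end-to-end, so the call returns None.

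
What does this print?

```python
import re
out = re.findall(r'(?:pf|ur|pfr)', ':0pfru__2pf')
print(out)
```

The regex engine tests alternatives in the order written; an earlier branch that matches wins even if a later one would match more.
Walking the string: at [2:4] → 'pf'; at [9:11] → 'pf'.
With no groups in the pattern, `findall` gives back each whole match — 2 here.

['pf', 'pf']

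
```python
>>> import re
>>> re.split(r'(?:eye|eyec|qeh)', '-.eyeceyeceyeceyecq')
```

Alternation tries branches left to right and keeps the first one that lets the overall match succeed at that position.
`split` removes every match and returns the 5 fragments in between.

['-.', 'c', 'c', 'c', 'cq']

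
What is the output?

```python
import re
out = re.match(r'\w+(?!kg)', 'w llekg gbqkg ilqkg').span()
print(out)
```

(0, 1)

`(?!…)`/`(?<!…)` only lets a position through if the neighbouring text does NOT match; no characters are consumed.
`re.match` won't scan ahead — the pattern has to work from the very first character.
The match spans [0:1] → 'w'.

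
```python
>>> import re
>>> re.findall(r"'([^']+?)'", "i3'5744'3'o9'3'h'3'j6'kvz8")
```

Matches: at [2:8] match "'5744'", group 1 = '5744'; at [9:13] match "'o9'", group 1 = 'o9'; at [14:17] match "'h'", group 1 = 'h'; at [18:22] match "'j6'", group 1 = 'j6'.
One capturing group, so `findall` returns just the captured substring from each match — 4 in all.

['5744', 'o9', 'h', 'j6']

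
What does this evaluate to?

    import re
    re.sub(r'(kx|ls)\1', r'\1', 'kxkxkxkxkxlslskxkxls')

The backreference `\1` re-matches whatever the first group consumed, character for character.
Matches: at [0:4] → 'kxkx'; at [4:8] → 'kxkx'; at [10:14] → 'lsls'; at [14:18] → 'kxkx'.
`\1` in the replacement pulls in group 1's text for each match.

'kxkxkxlskxls'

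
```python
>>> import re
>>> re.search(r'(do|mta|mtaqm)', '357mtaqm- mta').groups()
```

('mta',)

Alternation tries branches left to right and keeps the first one that lets the overall match succeed at that position.
`re.search` tries every starting position until one works.
The match spans [3:6] → 'mta'.
Captured: group 1 = 'mta'.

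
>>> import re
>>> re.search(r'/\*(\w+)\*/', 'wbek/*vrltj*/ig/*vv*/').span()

(4, 13)

`re.search` scans for the first position where the pattern succeeds.
The match spans [4:13] → '/*vrltj*/'.
Captured: group 1 = 'vrltj'.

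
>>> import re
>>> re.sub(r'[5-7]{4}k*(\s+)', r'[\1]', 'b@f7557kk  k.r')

'b@f[  ]k.r'

The pattern matches exactly 4 of a character in [5-7], then zero or more of a literal 'k'; then one or more of whitespace (captured).
Matches: at [3:11] → '7557kk  '.
Each match is replaced using the text its own group 1 captured.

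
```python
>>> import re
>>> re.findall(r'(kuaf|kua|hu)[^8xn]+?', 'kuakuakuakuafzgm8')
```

['kua', 'kua']

`findall` collects group 1 from each match (2 total).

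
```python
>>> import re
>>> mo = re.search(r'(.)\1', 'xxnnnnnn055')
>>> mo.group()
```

'xx'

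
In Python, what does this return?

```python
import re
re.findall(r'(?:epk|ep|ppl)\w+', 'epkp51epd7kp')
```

['epkp51epd7kp']

With no groups in the pattern, `findall` gives back each whole match — 1 here.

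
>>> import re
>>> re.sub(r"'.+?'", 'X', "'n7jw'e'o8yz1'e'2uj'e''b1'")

'XeXeXeX'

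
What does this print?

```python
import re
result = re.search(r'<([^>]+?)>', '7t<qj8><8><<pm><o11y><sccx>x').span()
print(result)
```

(2, 7)

The match spans [2:7] → '<qj8>'.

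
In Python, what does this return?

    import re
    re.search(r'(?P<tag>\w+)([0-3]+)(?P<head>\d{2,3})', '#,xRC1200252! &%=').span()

(2, 12)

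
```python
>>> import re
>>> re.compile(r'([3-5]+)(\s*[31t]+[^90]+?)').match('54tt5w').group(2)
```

'tt5'

This matches one or more of a character in [3-5] (captured); then zero or more of whitespace, then one or more of one of [31t], then one or more of any character except [90] (lazy) (captured).
Lazy quantifiers expand one character at a time until the remainder of the pattern can match.
`re.match` only tries the pattern at the start of the string.
The match spans [0:5] → '54tt5'.
Captured: group 1 = '54', group 2 = 'tt5'.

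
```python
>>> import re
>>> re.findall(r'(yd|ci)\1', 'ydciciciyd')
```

`\1` has to match the exact text group 1 already captured.
With a single group, `findall` returns only what that group captured — 1 item.

['ci']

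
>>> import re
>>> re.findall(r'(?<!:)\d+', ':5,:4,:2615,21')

['615', '21']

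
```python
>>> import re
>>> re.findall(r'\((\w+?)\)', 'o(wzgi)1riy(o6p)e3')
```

Matches: at [1:7] match '(wzgi)', group 1 = 'wzgi'; at [11:16] match '(o6p)', group 1 = 'o6p'.
`findall` collects group 1 from each match (2 total).

['wzgi', 'o6p']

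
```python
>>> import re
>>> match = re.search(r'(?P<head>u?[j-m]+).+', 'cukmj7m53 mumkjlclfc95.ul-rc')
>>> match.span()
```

(1, 28)

This matches optionally a literal 'u', then one or more of a character in [j-m] (captured as 'head'); then one or more of any character.
`search` walks the string left to right and returns the first match it finds.
The match spans [1:28] → 'ukmj7m53 mumkjlclfc95.ul-rc'.
Captured: group 1 = 'ukmj'.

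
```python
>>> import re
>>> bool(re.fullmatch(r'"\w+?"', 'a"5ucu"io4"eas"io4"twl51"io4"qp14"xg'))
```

False

For `fullmatch`, every character of the input must be accounted for by the pattern.
Here the pattern can't cover the whole string, so the call returns None, and `bool(None)` is False.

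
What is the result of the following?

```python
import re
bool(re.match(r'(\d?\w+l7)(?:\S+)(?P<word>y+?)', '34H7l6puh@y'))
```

False

Pattern: optionally a digit, then one or more of a word character, then the literal 'l7' (captured); then one or more of a non-whitespace character (non-capturing group); then one or more of a literal 'y' (lazy) (captured as 'word').
`re.match` only tries the pattern at the start of the string.
Here the pattern fails at index 0, so the call returns None, and `bool(None)` is False.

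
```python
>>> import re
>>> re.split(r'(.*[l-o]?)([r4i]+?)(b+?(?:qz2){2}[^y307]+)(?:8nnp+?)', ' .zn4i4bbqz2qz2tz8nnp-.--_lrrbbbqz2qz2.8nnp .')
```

This matches zero or more of any character, then optionally a character in [l-o] (captured); then one or more of one of [r4i] (lazy) (captured); then one or more of the literal 'b' (lazy), then the literal 'qz2' repeated 2 times, then one or more of any character except [y307] (captured); then the literal '8n', then the literal 'n', then one or more of the literal 'p' (lazy) (non-capturing group).
Matches to split on: at [0:43] → ' .zn4i4bbqz2qz2tz8nnp-.--_lrrbbbqz2qz2.8nnp'.
The group in the pattern means `split` returns the separators' captures alongside the pieces.

['', ' .zn4i4bbqz2qz2tz8nnp-.--_lr', 'r', 'bbbqz2qz2.', ' .']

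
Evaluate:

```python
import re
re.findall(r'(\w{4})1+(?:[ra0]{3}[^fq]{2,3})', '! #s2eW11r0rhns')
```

['s2eW']

With a single group, `findall` returns only what that group captured — 1 item.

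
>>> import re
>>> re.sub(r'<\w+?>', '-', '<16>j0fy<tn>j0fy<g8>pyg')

'-j0fy-j0fy-pyg'

Every occurrence is swapped for '-'.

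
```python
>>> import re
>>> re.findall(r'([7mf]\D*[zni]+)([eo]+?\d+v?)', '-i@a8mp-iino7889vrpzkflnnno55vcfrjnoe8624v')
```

[('mp-iin', 'o7889v'), ('flnnn', 'o55v'), ('frjn', 'oe8624v')]

This matches one of [7mf], then zero or more of a non-digit, then one or more of one of [zni] (captured); then one or more of one of [eo] (lazy), then one or more of a digit, then optionally a literal 'v' (captured).
`findall` packs the 2 group values into a tuple for every match.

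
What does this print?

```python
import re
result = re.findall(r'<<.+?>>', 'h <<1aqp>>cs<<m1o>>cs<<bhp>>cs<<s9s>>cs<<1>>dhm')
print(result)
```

['<<1aqp>>', '<<m1o>>', '<<bhp>>', '<<s9s>>', '<<1>>']

Matches: at [2:10] → '<<1aqp>>'; at [12:19] → '<<m1o>>'; at [21:28] → '<<bhp>>'; at [30:37] → '<<s9s>>'; at [39:44] → '<<1>>'.
`findall` yields the raw match text (5 of them) because the pattern has no groups.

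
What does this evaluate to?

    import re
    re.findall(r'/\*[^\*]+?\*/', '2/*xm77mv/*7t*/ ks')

Scanning left to right: at [9:15] → '/*7t*/'.
`findall` yields the raw match text (1 of them) because the pattern has no groups.

['/*7t*/']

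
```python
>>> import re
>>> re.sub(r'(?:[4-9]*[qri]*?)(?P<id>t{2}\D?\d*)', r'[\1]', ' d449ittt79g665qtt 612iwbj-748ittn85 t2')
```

' d[ttt79]g[tt 612]iwbj-[ttn85] t2'

The pattern matches zero or more of a character in [4-9], then zero or more of one of [qri] (lazy) (non-capturing group); then exactly 2 of a literal 't', then optionally a non-digit, then zero or more of a digit (captured as 'id').
Matches: at [2:11] → '449ittt79'; at [12:22] → '665qtt 612'; at [27:36] → '748ittn85'.
Each match is replaced using the text its own group 1 captured.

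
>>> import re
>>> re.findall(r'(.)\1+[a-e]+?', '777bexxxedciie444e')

After group 1 captures some text, `\1` only succeeds where that same text appears again.
Scanning left to right: at [0:4] match '777b', group 1 = '7'; at [5:9] match 'xxxe', group 1 = 'x'; at [11:14] match 'iie', group 1 = 'i'; at [14:18] match '444e', group 1 = '4'.
Because there's exactly one group, `findall` drops the full match and keeps group 1 from each hit.

['7', 'x', 'i', '4']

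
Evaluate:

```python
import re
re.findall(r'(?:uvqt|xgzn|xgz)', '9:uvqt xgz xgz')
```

['uvqt', 'xgz', 'xgz']

Walking the string: at [2:6] → 'uvqt'; at [7:10] → 'xgz'; at [11:14] → 'xgz'.
Since nothing is captured, `findall` lists the 3 matched substrings directly.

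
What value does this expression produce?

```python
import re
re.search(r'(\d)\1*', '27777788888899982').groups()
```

('2',)

A backreference is literal: `\1` must see the identical characters the first group matched.
`re.search` scans for the first position where the pattern succeeds.
The match spans [0:1] → '2'.
Captured: group 1 = '2'.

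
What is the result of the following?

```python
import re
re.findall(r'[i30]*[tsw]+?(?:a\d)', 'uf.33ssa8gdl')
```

['33ssa8']

The pattern matches zero or more of one of [i30], then one or more of one of [tsw] (lazy); then the literal 'a', then a digit (non-capturing group).
Scanning left to right: at [3:9] → '33ssa8'.
No capturing groups, so `findall` returns the 1 full match string.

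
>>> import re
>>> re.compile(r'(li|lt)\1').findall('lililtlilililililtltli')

['li', 'li', 'li', 'lt']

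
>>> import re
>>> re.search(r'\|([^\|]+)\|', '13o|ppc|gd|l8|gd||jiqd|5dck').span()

(3, 8)

The match spans [3:8] → '|ppc|'.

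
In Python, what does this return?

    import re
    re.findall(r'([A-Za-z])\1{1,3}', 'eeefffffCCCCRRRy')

['e', 'f', 'C', 'R']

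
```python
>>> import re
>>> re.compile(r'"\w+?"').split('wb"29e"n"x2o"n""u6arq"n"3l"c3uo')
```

['wb', 'n', 'n"', 'n', 'c3uo']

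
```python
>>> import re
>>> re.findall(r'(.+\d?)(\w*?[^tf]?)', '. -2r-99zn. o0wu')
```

[('. -2r-99zn. o0wu', '')]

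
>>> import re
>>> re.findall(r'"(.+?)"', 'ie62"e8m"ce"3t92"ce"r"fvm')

Matches: at [4:9] match '"e8m"', group 1 = 'e8m'; at [11:17] match '"3t92"', group 1 = '3t92'; at [19:22] match '"r"', group 1 = 'r'.
With a single group, `findall` returns only what that group captured — 3 items.

['e8m', '3t92', 'r']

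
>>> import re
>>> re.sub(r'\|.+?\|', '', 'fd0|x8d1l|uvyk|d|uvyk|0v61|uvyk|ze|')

'fd0uvykuvykuvyk'

Lazy quantifiers expand one character at a time until the remainder of the pattern can match.
Matches: at [3:10] → '|x8d1l|'; at [14:17] → '|d|'; at [21:27] → '|0v61|'; at [31:35] → '|ze|'.
Every occurrence is swapped for ''.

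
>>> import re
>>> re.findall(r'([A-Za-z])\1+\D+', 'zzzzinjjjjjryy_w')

['z']

`\1` has to match the exact text group 1 already captured.
Because there's exactly one group, `findall` drops the full match and keeps group 1 from the one hit.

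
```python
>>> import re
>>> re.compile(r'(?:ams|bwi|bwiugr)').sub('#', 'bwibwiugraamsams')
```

'##ugra##'

`|` is ordered: at each position the engine commits to the first alternative that works.
Every occurrence is swapped for '#'.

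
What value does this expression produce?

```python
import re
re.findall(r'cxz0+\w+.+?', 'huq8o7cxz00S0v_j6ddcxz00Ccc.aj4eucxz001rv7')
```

This matches the literal 'cxz', then one or more of the literal '0', then one or more of a word character; then one or more of any character (lazy).
Because the quantifier is non-greedy, it stops expanding at the earliest point where the rest of the pattern can succeed.
Scanning left to right: at [6:28] → 'cxz00S0v_j6ddcxz00Ccc.'; at [33:42] → 'cxz001rv7'.
`findall` yields the raw match text (2 of them) because the pattern has no groups.

['cxz00S0v_j6ddcxz00Ccc.', 'cxz001rv7']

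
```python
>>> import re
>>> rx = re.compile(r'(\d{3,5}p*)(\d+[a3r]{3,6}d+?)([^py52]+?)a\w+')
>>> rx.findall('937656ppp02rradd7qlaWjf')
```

[('37656ppp', '02rrad', 'd7ql')]

With the lazy modifier that quantifier settles for the fewest repetitions that let the rest of the pattern succeed (the atoms after it are unaffected and can still be greedy).
Multiple groups make `findall` return tuples — one 3-tuple for the one match.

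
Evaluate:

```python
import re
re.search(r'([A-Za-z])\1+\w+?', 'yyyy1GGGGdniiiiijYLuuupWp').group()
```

`\1` is not a pattern — it's the concrete string captured by group 1, re-applied verbatim.
The match spans [0:5] → 'yyyy1'.

'yyyy1'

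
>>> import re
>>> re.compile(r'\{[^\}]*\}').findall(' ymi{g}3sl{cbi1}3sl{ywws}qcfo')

['{g}', '{cbi1}', '{ywws}']

Matches: at [4:7] → '{g}'; at [10:16] → '{cbi1}'; at [19:25] → '{ywws}'.
`findall` yields the raw match text (3 of them) because the pattern has no groups.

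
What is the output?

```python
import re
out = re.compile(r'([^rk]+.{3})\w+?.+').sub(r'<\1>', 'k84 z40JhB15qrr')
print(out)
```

k<84 z40JhB15q>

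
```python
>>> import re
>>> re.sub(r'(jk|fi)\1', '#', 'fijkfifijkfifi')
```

'fijk#jk#'

A backreference is literal: `\1` must see the identical characters the first group matched.
Matches: at [4:8] → 'fifi'; at [10:14] → 'fifi'.
Every occurrence is swapped for '#'.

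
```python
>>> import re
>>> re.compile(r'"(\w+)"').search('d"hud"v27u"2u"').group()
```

`re.search` tries every starting position until one works.
The match spans [1:6] → '"hud"'.
Captured: group 1 = 'hud'.

'"hud"'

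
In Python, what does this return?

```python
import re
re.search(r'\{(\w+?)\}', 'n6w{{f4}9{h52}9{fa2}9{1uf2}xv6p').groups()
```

('f4',)

The match spans [4:8] → '{f4}'.
Captured: group 1 = 'f4'.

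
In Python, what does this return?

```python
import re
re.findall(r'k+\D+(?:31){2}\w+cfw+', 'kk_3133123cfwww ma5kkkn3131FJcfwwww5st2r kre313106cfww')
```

The pattern matches one or more of a literal 'k'; then one or more of a non-digit, then the literal '31' repeated 2 times, then one or more of a word character; then the literal 'cf', then one or more of a literal 'w'.
Scanning left to right: at [19:35] → 'kkkn3131FJcfwwww'; at [41:54] → 'kre313106cfww'.
`findall` yields the raw match text (2 of them) because the pattern has no groups.

['kkkn3131FJcfwwww', 'kre313106cfww']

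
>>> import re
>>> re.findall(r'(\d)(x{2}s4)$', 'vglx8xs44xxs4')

[('4', 'xxs4')]

Pattern: a digit (captured); then exactly 2 of a literal 'x', then the literal 's4' (captured); then anchored at the end.
Walking the string: at [8:13] match '4xxs4', groups = ('4', 'xxs4').
2 groups means the one result is a tuple of 2 captured strings — 1 here.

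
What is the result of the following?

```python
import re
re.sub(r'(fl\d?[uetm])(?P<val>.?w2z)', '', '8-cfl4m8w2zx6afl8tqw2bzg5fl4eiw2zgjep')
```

'8-cx6afl8tqw2bzg5gjep'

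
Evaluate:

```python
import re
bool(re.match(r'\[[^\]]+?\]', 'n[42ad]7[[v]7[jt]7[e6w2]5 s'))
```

False

`re.match` won't scan ahead — the pattern has to work from the very first character.
Here the pattern fails at index 0, so the call returns None, and `bool(None)` is False.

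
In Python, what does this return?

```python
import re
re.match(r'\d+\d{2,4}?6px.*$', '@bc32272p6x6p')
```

None

`re.match` won't scan ahead — the pattern has to work from the very first character.
Here the pattern fails at index 0, so the call returns None.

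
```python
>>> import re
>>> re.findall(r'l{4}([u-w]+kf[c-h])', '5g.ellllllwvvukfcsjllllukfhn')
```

['wvvukfc', 'ukfh']

The pattern matches exactly 4 of a literal 'l'; then one or more of a character in [u-w], then the literal 'kf', then a character in [c-h] (captured).
Matches: at [6:17] match 'llllwvvukfc', group 1 = 'wvvukfc'; at [19:27] match 'llllukfh', group 1 = 'ukfh'.
One capturing group, so `findall` returns just the captured substring from each match — 2 in all.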